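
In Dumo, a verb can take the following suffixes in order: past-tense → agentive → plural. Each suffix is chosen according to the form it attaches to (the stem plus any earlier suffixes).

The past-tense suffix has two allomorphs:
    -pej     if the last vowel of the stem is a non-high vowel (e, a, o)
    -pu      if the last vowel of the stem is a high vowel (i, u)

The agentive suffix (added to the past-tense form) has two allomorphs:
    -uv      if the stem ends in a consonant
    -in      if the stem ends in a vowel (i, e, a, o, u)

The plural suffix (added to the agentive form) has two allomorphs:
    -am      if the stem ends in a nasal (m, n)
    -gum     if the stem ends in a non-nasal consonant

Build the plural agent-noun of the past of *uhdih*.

*uhdih*: last vowel = /i/, a high vowel → -pu → *uhdihpu*.
The past-tense form *uhdihpu*: final sound = /u/, a vowel → -in → *uhdihpuin*.
The final consonant of the agentive form *uhdihpuin* is /n/, which is a nasal, so the plural suffix is -am, giving *uhdihpuinam*.

uhdihpuinam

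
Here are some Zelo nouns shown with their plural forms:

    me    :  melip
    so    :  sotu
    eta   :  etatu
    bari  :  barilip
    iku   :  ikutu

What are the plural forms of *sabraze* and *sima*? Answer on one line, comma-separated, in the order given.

sabrazelip, simatu

Looking at the last vowel of each stem: -lip when the last vowel of the stem is a front vowel (*me*, *bari*); -tu when the last vowel of the stem is a back vowel (*so*, *eta*, *iku*).
Since the last vowel of *sabraze* is /e/ (a front vowel), it takes -lip, giving *sabrazelip*.
Since the last vowel of *sima* is /a/ (a back vowel), it takes -tu, giving *simatu*.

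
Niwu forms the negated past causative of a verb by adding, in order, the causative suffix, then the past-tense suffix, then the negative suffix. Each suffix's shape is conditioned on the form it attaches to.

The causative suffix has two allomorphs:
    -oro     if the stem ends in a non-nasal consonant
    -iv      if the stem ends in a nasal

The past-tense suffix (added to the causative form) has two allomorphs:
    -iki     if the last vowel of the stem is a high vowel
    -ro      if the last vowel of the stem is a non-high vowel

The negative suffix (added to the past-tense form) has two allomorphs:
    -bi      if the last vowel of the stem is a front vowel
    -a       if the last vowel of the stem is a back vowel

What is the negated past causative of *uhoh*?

uhohororoa

The final consonant of *uhoh* is /h/, which is non-nasal, so the causative suffix is -oro, giving *uhohoro*.
The last vowel of the causative form *uhohoro* is /o/, which is a non-high vowel, so the past-tense suffix is -ro, giving *uhohororo*.
Since the last vowel of the past-tense form *uhohororo* is /o/ (a back vowel), it takes -a, giving *uhohororoa*.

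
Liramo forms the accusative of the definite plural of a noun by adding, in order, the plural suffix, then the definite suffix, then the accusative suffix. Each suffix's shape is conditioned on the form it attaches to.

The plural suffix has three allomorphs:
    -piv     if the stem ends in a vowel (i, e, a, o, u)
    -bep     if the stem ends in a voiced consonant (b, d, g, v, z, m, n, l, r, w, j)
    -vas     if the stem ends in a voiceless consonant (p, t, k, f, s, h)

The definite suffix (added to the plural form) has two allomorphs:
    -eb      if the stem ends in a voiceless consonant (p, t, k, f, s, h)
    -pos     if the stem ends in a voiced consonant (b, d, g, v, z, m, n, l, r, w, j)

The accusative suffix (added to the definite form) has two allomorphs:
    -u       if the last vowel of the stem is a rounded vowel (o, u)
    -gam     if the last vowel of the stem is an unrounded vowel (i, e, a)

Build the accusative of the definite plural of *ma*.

*ma*: final sound = /a/, a vowel → -piv → *mapiv*.
The final consonant of the plural form *mapiv* is /v/, which is voiced, so the definite suffix is -pos, giving *mapivpos*.
Since the last vowel of the definite form *mapivpos* is /o/ (a rounded vowel), it takes -u, giving *mapivposu*.

mapivposu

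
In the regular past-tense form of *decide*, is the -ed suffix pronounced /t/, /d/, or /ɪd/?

The stem *decide* ends in /t/ or /d/.
The -ed suffix is realized as /ɪd/ after /t, d/; as /t/ after other voiceless consonants; and as /d/ after other voiced sounds.
So -ed on *decide* is pronounced /ɪd/.

/ɪd/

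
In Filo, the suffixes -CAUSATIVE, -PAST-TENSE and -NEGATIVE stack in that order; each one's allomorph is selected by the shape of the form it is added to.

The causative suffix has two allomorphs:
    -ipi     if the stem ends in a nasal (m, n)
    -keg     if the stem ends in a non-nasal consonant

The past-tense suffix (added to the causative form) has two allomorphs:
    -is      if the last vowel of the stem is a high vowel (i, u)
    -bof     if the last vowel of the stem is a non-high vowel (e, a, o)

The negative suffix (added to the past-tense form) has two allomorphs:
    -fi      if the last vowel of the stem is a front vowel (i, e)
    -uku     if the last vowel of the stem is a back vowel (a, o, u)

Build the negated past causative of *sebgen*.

The final consonant of *sebgen* is /n/, which is a nasal, so the causative suffix is -ipi, giving *sebgenipi*.
Since the last vowel of the causative form *sebgenipi* is /i/ (a high vowel), it takes -is, giving *sebgenipiis*.
The past-tense form *sebgenipiis*: last vowel = /i/, a front vowel → -fi → *sebgenipiisfi*.

sebgenipiisfi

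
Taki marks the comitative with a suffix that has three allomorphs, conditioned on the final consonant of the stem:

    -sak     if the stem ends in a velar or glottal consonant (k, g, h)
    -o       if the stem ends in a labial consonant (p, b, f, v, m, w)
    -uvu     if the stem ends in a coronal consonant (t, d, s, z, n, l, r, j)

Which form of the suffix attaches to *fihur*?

-uvu

*fihur* — final consonant /r/ (coronal) → -uvu.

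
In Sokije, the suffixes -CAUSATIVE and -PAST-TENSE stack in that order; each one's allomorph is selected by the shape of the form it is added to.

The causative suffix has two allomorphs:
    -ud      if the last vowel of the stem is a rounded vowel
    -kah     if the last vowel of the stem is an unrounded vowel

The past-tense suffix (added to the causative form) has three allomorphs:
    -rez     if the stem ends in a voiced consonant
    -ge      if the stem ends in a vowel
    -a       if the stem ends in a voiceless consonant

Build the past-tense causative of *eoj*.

The last vowel of *eoj* is /o/, which is a rounded vowel, so the causative suffix is -ud, giving *eojud*.
The causative form *eojud*: final sound = /d/, a voiced consonant → -rez → *eojudrez*.

eojudrez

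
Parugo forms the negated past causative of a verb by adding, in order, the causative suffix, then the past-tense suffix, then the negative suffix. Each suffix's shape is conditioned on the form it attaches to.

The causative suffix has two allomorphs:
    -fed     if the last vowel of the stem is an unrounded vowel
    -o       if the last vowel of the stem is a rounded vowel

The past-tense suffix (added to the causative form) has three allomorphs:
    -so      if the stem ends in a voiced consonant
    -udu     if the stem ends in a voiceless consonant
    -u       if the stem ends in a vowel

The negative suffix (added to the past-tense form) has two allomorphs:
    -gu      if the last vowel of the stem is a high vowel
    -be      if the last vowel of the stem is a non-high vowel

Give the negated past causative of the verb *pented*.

pentedfedsobe

The last vowel of *pented* is /e/, which is an unrounded vowel, so the causative suffix is -fed, giving *pentedfed*.
The final sound of the causative form *pentedfed* is /d/, which is a voiced consonant, so the past-tense suffix is -so, giving *pentedfedso*.
The past-tense form *pentedfedso* — last vowel /o/ (a non-high vowel) → -be → *pentedfedsobe*.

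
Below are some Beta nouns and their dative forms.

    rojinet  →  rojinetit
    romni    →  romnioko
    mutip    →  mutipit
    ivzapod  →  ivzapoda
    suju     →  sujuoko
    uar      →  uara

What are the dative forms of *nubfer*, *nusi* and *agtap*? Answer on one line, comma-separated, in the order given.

nubfera, nusioko, agtapit

The pattern is voicing of the final sound: -it when the stem ends in a voiceless consonant (*rojinet*, *mutip*); -a when the stem ends in a voiced consonant (*ivzapod*, *uar*); -oko when the stem ends in a vowel (*romni*, *suju*).
The final sound of *nubfer* is /r/, which is a voiced consonant, so the suffix is -a, giving *nubfera*.
*nusi*: final sound = /i/, a vowel → -oko → *nusioko*.
Since the final sound of *agtap* is /p/ (a voiceless consonant), it takes -it, giving *agtapit*.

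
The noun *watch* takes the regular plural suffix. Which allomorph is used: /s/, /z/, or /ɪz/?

/ɪz/

The stem *watch* ends in a sibilant (/s, z, ʃ, ʒ, tʃ, dʒ/).
The plural suffix surfaces as /ɪz/ after sibilants, /s/ after other voiceless consonants, and /z/ after other voiced sounds.
So the plural -s on *watch* is pronounced /ɪz/.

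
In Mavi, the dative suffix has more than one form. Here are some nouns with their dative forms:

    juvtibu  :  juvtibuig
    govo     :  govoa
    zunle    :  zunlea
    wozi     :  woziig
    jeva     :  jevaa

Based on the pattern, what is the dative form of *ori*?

oriig

The suffix is conditioned by the last vowel: -ig when the last vowel of the stem is a high vowel (*juvtibu*, *wozi*); -a when the last vowel of the stem is a non-high vowel (*govo*, *zunle*, *jeva*).
*ori*: last vowel = /i/, a high vowel → -ig → *oriig*.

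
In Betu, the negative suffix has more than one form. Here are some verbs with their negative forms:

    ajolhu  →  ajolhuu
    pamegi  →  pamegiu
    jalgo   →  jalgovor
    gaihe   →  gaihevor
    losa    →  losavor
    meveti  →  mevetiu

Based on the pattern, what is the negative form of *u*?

The pattern is height harmony: -u when the last vowel of the stem is a high vowel (*ajolhu*, *pamegi*, *meveti*); -vor when the last vowel of the stem is a non-high vowel (*jalgo*, *gaihe*, *losa*).
*u*: last vowel = /u/, a high vowel → -u → *uu*.

uu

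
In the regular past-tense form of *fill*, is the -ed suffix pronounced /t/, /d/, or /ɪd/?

The stem *fill* ends in a voiced sound other than /d/.
The -ed suffix is realized as /ɪd/ after /t, d/; as /t/ after other voiceless consonants; and as /d/ after other voiced sounds.
So -ed on *fill* is pronounced /d/.

/d/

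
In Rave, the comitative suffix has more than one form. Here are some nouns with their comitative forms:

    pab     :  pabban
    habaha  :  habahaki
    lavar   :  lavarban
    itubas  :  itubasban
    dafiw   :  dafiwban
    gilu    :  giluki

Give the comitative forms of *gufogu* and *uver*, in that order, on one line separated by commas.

Looking at the final sound of each stem: -ban when the stem ends in a consonant (*pab*, *lavar*, *itubas*, *dafiw*); -ki when the stem ends in a vowel (*habaha*, *gilu*).
*gufogu*: final sound = /u/, a vowel → -ki → *gufoguki*.
*uver*: final sound = /r/, a consonant → -ban → *uverban*.

gufoguki, uverban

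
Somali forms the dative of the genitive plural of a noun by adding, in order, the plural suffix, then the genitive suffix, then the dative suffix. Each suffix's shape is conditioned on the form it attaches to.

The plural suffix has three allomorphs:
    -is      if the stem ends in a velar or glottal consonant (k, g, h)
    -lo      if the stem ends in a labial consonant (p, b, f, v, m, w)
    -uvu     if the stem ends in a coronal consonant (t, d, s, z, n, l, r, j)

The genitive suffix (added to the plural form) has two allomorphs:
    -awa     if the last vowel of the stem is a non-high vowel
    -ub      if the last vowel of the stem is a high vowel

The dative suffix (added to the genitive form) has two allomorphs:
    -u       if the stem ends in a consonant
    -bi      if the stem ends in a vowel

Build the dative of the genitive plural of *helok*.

*helok*: final consonant = /k/, velar/glottal → -is → *helokis*.
The plural form *helokis*: last vowel = /i/, a high vowel → -ub → *helokisub*.
The genitive form *helokisub*: final sound = /b/, a consonant → -u → *helokisubu*.

helokisubu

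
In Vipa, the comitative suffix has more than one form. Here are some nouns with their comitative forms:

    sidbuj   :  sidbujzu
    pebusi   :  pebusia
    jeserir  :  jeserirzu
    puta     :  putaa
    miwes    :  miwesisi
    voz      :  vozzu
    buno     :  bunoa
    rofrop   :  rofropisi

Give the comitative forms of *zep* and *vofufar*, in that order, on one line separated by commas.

zepisi, vofufarzu

Looking at the final sound of each stem: -isi when the stem ends in a voiceless consonant (*miwes*, *rofrop*); -zu when the stem ends in a voiced consonant (*sidbuj*, *jeserir*, *voz*); -a when the stem ends in a vowel (*pebusi*, *puta*, *buno*).
*zep* — final sound /p/ (a voiceless consonant) → -isi → *zepisi*.
The final sound of *vofufar* is /r/, which is a voiced consonant, so the suffix is -zu, giving *vofufarzu*.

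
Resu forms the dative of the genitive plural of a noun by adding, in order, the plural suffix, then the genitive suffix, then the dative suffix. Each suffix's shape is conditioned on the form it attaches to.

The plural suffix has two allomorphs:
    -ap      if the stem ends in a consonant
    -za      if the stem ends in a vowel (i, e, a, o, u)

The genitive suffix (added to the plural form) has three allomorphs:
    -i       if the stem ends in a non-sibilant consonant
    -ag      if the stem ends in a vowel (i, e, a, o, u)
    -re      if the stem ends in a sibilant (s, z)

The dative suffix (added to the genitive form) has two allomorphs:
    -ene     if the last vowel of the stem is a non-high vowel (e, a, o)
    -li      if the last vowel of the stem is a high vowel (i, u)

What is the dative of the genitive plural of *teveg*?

tevegapili

Since the final sound of *teveg* is /g/ (a consonant), it takes -ap, giving *tevegap*.
The plural form *tevegap* — final sound /p/ (a non-sibilant consonant) → -i → *tevegapi*.
The genitive form *tevegapi*: last vowel = /i/, a high vowel → -li → *tevegapili*.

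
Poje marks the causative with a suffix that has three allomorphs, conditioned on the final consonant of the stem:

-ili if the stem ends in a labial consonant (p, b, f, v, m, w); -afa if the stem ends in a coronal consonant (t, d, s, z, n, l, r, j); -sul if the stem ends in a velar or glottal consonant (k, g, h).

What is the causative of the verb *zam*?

zamili

*zam*: final consonant = /m/, labial → -ili → *zamili*.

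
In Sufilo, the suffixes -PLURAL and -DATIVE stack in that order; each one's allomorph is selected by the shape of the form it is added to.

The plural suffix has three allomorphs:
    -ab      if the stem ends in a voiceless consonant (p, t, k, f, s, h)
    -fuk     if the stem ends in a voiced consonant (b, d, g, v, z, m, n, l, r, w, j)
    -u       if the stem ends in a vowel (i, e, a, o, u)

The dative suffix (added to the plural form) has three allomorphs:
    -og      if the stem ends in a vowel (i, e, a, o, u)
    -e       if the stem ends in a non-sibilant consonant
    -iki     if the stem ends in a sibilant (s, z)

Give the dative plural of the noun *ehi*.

ehiuog

Since the final sound of *ehi* is /i/ (a vowel), it takes -u, giving *ehiu*.
The plural form *ehiu* — final sound /u/ (a vowel) → -og → *ehiuog*.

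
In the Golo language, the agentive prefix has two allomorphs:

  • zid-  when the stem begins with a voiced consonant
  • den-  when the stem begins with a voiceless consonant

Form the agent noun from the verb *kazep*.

Since the first consonant of *kazep* is /k/ (voiceless), it takes den-, giving *denkazep*.

denkazep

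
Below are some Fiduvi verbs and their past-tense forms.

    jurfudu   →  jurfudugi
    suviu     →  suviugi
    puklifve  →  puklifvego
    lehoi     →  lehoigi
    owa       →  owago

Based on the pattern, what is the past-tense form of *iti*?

The pattern is height harmony: -gi when the last vowel of the stem is a high vowel (*jurfudu*, *suviu*, *lehoi*); -go when the last vowel of the stem is a non-high vowel (*puklifve*, *owa*).
*iti* — last vowel /i/ (a high vowel) → -gi → *itigi*.

itigi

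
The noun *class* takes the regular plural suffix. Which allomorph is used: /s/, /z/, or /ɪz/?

/ɪz/

The stem *class* ends in a sibilant (/s, z, ʃ, ʒ, tʃ, dʒ/).
The plural suffix surfaces as /ɪz/ after sibilants, /s/ after other voiceless consonants, and /z/ after other voiced sounds.
So the plural -s on *class* is pronounced /ɪz/.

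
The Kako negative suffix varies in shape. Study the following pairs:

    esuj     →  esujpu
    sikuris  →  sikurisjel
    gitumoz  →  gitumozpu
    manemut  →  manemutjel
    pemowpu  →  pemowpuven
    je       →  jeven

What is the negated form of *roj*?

The pattern is voicing of the final sound: -jel when the stem ends in a voiceless consonant (*sikuris*, *manemut*); -pu when the stem ends in a voiced consonant (*esuj*, *gitumoz*); -ven when the stem ends in a vowel (*pemowpu*, *je*).
*roj* — final sound /j/ (a voiced consonant) → -pu → *rojpu*.

rojpu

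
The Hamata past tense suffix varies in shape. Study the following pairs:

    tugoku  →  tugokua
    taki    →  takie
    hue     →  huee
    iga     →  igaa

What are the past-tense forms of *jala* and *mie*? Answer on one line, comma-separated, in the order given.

The alternation tracks the last vowel of the stem — -e when the last vowel of the stem is a front vowel (*taki*, *hue*); -a when the last vowel of the stem is a back vowel (*tugoku*, *iga*).
*jala* — last vowel /a/ (a back vowel) → -a → *jalaa*.
The last vowel of *mie* is /e/, which is a front vowel, so the suffix is -e, giving *miee*.

jalaa, miee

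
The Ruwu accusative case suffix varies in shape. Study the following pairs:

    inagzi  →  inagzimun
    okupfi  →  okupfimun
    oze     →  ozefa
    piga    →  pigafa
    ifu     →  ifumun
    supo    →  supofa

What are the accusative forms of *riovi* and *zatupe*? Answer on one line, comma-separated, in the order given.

riovimun, zatupefa

The suffix is conditioned by the last vowel: -mun when the last vowel of the stem is a high vowel (*inagzi*, *okupfi*, *ifu*); -fa when the last vowel of the stem is a non-high vowel (*oze*, *piga*, *supo*).
The last vowel of *riovi* is /i/, which is a high vowel, so the suffix is -mun, giving *riovimun*.
*zatupe* — last vowel /e/ (a non-high vowel) → -fa → *zatupefa*.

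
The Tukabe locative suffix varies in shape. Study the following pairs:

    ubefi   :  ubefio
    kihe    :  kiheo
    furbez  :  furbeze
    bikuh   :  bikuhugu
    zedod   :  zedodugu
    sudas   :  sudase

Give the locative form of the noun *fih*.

The pattern is sibilance of the final sound: -e when the stem ends in a sibilant (*furbez*, *sudas*); -ugu when the stem ends in a non-sibilant consonant (*bikuh*, *zedod*); -o when the stem ends in a vowel (*ubefi*, *kihe*).
Since the final sound of *fih* is /h/ (a non-sibilant consonant), it takes -ugu, giving *fihugu*.

fihugu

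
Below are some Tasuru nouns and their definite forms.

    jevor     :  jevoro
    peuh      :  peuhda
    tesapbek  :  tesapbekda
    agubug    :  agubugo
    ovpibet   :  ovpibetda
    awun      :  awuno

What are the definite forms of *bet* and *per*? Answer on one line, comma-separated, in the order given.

Looking at the final consonant of each stem: -da when the stem ends in a voiceless consonant (*peuh*, *tesapbek*, *ovpibet*); -o when the stem ends in a voiced consonant (*jevor*, *agubug*, *awun*).
*bet* — final consonant /t/ (voiceless) → -da → *betda*.
The final consonant of *per* is /r/, which is voiced, so the suffix is -o, giving *pero*.

betda, pero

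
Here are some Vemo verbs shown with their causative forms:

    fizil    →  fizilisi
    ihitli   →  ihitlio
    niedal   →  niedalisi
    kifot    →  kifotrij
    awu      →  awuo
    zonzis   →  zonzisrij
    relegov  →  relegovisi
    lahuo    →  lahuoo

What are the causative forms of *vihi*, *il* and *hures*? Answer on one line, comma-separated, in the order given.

Looking at the final sound of each stem: -rij when the stem ends in a voiceless consonant (*kifot*, *zonzis*); -isi when the stem ends in a voiced consonant (*fizil*, *niedal*, *relegov*); -o when the stem ends in a vowel (*ihitli*, *awu*, *lahuo*).
Since the final sound of *vihi* is /i/ (a vowel), it takes -o, giving *vihio*.
*il*: final sound = /l/, a voiced consonant → -isi → *ilisi*.
The final sound of *hures* is /s/, which is a voiceless consonant, so the suffix is -rij, giving *huresrij*.

vihio, ilisi, huresrij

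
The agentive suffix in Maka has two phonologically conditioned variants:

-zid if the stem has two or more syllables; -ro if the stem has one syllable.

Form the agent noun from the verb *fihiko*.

fihikozid

*fihiko* (3 syllables) → -zid → *fihikozid*.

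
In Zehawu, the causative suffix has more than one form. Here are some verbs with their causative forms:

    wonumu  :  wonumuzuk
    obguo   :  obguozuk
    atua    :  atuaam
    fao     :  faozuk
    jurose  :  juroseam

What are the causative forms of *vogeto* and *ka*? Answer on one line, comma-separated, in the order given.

vogetozuk, kaam

Looking at the last vowel of each stem: -zuk when the last vowel of the stem is a rounded vowel (*wonumu*, *obguo*, *fao*); -am when the last vowel of the stem is an unrounded vowel (*atua*, *jurose*).
*vogeto*: last vowel = /o/, a rounded vowel → -zuk → *vogetozuk*.
*ka* — last vowel /a/ (an unrounded vowel) → -am → *kaam*.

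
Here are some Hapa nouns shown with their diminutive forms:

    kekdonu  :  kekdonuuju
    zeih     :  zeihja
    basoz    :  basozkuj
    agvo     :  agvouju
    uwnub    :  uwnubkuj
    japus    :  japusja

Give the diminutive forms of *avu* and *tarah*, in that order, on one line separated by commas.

The pattern is voicing of the final sound: -ja when the stem ends in a voiceless consonant (*zeih*, *japus*); -kuj when the stem ends in a voiced consonant (*basoz*, *uwnub*); -uju when the stem ends in a vowel (*kekdonu*, *agvo*).
Since the final sound of *avu* is /u/ (a vowel), it takes -uju, giving *avuuju*.
*tarah*: final sound = /h/, a voiceless consonant → -ja → *tarahja*.

avuuju, tarahja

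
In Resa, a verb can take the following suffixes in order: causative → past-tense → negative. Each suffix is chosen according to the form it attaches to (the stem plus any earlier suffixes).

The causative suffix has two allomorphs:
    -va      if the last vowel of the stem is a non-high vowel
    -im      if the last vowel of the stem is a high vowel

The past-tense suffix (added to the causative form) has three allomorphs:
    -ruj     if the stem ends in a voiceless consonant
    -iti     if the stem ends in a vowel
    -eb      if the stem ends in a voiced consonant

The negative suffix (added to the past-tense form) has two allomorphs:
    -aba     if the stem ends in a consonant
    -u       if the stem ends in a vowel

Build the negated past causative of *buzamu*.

Since the last vowel of *buzamu* is /u/ (a high vowel), it takes -im, giving *buzamuim*.
Since the final sound of the causative form *buzamuim* is /m/ (a voiced consonant), it takes -eb, giving *buzamuimeb*.
The past-tense form *buzamuimeb* — final sound /b/ (a consonant) → -aba → *buzamuimebaba*.

buzamuimebaba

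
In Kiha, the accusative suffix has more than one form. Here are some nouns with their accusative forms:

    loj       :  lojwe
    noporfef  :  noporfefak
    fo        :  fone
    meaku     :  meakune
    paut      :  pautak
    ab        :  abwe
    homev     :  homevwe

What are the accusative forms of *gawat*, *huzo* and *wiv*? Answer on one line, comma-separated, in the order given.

gawatak, huzone, wivwe

The alternation tracks the final sound of the stem — -ak when the stem ends in a voiceless consonant (*noporfef*, *paut*); -we when the stem ends in a voiced consonant (*loj*, *ab*, *homev*); -ne when the stem ends in a vowel (*fo*, *meaku*).
*gawat* — final sound /t/ (a voiceless consonant) → -ak → *gawatak*.
The final sound of *huzo* is /o/, which is a vowel, so the suffix is -ne, giving *huzone*.
*wiv*: final sound = /v/, a voiced consonant → -we → *wivwe*.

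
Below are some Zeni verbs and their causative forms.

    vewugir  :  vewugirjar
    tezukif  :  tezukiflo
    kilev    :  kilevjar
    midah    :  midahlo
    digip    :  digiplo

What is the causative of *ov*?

The pattern is voicing of the final consonant: -lo when the stem ends in a voiceless consonant (*tezukif*, *midah*, *digip*); -jar when the stem ends in a voiced consonant (*vewugir*, *kilev*).
*ov* — final consonant /v/ (voiced) → -jar → *ovjar*.

ovjar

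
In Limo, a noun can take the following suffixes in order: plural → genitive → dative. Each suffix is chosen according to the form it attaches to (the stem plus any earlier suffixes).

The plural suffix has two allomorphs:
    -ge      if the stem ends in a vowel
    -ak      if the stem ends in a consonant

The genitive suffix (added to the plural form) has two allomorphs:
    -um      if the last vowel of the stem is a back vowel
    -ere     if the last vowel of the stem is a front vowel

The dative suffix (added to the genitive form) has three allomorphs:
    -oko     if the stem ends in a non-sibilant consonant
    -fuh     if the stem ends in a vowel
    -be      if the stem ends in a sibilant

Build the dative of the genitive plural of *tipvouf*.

*tipvouf*: final sound = /f/, a consonant → -ak → *tipvoufak*.
Since the last vowel of the plural form *tipvoufak* is /a/ (a back vowel), it takes -um, giving *tipvoufakum*.
Since the final sound of the genitive form *tipvoufakum* is /m/ (a non-sibilant consonant), it takes -oko, giving *tipvoufakumoko*.

tipvoufakumoko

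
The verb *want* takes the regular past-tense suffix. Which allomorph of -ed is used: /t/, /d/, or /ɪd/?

/ɪd/

The stem *want* ends in /t/ or /d/.
The -ed suffix is realized as /ɪd/ after /t, d/; as /t/ after other voiceless consonants; and as /d/ after other voiced sounds.
So -ed on *want* is pronounced /ɪd/.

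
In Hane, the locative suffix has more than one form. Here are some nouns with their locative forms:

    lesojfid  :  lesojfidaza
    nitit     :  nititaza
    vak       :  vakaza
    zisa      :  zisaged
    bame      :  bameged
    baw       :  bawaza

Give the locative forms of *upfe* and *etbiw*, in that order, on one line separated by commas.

The suffix is conditioned by the final sound: -aza when the stem ends in a consonant (*lesojfid*, *nitit*, *vak*, *baw*); -ged when the stem ends in a vowel (*zisa*, *bame*).
*upfe* — final sound /e/ (a vowel) → -ged → *upfeged*.
The final sound of *etbiw* is /w/, which is a consonant, so the suffix is -aza, giving *etbiwaza*.

upfeged, etbiwaza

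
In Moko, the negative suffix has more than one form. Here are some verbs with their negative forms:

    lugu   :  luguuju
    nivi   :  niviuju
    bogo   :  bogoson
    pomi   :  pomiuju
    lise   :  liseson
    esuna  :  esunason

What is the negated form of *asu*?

asuuju

The alternation tracks the last vowel of the stem — -uju when the last vowel of the stem is a high vowel (*lugu*, *nivi*, *pomi*); -son when the last vowel of the stem is a non-high vowel (*bogo*, *lise*, *esuna*).
*asu*: last vowel = /u/, a high vowel → -uju → *asuuju*.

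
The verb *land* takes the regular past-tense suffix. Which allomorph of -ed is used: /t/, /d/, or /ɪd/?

/ɪd/

The stem *land* ends in /t/ or /d/.
The -ed suffix is realized as /ɪd/ after /t, d/; as /t/ after other voiceless consonants; and as /d/ after other voiced sounds.
So -ed on *land* is pronounced /ɪd/.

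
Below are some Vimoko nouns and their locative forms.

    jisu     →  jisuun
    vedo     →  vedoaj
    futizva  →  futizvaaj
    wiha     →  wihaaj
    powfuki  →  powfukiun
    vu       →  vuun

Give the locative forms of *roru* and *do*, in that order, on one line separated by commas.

The suffix is conditioned by the last vowel: -un when the last vowel of the stem is a high vowel (*jisu*, *powfuki*, *vu*); -aj when the last vowel of the stem is a non-high vowel (*vedo*, *futizva*, *wiha*).
*roru*: last vowel = /u/, a high vowel → -un → *roruun*.
*do*: last vowel = /o/, a non-high vowel → -aj → *doaj*.

roruun, doaj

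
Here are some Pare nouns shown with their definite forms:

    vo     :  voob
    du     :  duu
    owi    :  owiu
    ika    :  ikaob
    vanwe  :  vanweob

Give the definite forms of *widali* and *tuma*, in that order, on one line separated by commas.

widaliu, tumaob

The alternation tracks the last vowel of the stem — -u when the last vowel of the stem is a high vowel (*du*, *owi*); -ob when the last vowel of the stem is a non-high vowel (*vo*, *ika*, *vanwe*).
*widali*: last vowel = /i/, a high vowel → -u → *widaliu*.
*tuma* — last vowel /a/ (a non-high vowel) → -ob → *tumaob*.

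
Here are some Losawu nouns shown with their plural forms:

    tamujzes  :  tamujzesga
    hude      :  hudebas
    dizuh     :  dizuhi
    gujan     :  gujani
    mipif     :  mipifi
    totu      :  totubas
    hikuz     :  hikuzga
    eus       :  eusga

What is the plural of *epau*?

Looking at the final sound of each stem: -ga when the stem ends in a sibilant (*tamujzes*, *hikuz*, *eus*); -i when the stem ends in a non-sibilant consonant (*dizuh*, *gujan*, *mipif*); -bas when the stem ends in a vowel (*hude*, *totu*).
*epau*: final sound = /u/, a vowel → -bas → *epaubas*.

epaubas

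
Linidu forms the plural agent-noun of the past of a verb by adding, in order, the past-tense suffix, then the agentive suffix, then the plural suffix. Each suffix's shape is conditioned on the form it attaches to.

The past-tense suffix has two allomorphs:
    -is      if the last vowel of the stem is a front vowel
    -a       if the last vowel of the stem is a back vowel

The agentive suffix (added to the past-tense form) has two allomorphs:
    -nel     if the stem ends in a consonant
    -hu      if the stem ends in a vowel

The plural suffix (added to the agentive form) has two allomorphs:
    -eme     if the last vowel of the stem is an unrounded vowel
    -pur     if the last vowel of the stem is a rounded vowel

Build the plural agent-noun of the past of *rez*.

rezisneleme

The last vowel of *rez* is /e/, which is a front vowel, so the past-tense suffix is -is, giving *rezis*.
The final sound of the past-tense form *rezis* is /s/, which is a consonant, so the agentive suffix is -nel, giving *rezisnel*.
The agentive form *rezisnel* — last vowel /e/ (an unrounded vowel) → -eme → *rezisneleme*.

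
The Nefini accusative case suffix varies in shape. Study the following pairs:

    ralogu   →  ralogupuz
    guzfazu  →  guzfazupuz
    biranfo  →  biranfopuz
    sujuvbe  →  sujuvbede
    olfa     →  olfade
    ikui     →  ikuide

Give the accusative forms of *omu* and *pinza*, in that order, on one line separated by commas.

The alternation tracks the last vowel of the stem — -puz when the last vowel of the stem is a rounded vowel (*ralogu*, *guzfazu*, *biranfo*); -de when the last vowel of the stem is an unrounded vowel (*sujuvbe*, *olfa*, *ikui*).
*omu* — last vowel /u/ (a rounded vowel) → -puz → *omupuz*.
Since the last vowel of *pinza* is /a/ (an unrounded vowel), it takes -de, giving *pinzade*.

omupuz, pinzade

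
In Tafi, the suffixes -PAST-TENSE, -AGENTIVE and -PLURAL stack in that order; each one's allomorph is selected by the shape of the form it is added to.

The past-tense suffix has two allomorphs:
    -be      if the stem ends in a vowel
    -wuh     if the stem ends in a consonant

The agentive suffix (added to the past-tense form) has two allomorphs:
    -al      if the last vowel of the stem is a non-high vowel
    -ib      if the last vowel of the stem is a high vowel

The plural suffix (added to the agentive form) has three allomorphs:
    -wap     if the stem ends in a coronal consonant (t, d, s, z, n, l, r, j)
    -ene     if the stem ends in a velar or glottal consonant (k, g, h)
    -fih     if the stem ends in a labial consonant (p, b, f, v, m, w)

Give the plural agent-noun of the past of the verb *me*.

mebealwap

*me* — final sound /e/ (a vowel) → -be → *mebe*.
The past-tense form *mebe*: last vowel = /e/, a non-high vowel → -al → *mebeal*.
The final consonant of the agentive form *mebeal* is /l/, which is coronal, so the plural suffix is -wap, giving *mebealwap*.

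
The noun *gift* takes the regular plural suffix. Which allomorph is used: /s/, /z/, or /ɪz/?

/s/

The stem *gift* ends in a voiceless non-sibilant consonant.
The plural suffix surfaces as /ɪz/ after sibilants, /s/ after other voiceless consonants, and /z/ after other voiced sounds.
So the plural -s on *gift* is pronounced /s/.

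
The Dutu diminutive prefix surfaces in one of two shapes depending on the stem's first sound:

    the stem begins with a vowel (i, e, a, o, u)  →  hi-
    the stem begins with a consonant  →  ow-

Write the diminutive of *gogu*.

*gogu*: first sound = /g/, a consonant → ow- → *owgogu*.

owgogu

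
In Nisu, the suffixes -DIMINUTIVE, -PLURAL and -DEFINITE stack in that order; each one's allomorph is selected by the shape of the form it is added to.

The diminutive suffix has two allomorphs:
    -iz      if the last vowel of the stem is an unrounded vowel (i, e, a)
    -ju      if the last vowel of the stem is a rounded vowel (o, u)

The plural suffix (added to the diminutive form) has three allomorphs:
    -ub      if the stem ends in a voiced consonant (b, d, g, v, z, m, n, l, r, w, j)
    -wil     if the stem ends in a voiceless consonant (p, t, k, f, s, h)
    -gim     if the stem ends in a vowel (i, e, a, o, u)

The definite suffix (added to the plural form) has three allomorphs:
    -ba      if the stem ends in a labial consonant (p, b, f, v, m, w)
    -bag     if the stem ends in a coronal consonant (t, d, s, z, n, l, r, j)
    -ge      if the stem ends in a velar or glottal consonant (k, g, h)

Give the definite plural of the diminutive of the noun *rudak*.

rudakizubba

The last vowel of *rudak* is /a/, which is an unrounded vowel, so the diminutive suffix is -iz, giving *rudakiz*.
The diminutive form *rudakiz*: final sound = /z/, a voiced consonant → -ub → *rudakizub*.
The plural form *rudakizub*: final consonant = /b/, labial → -ba → *rudakizubba*.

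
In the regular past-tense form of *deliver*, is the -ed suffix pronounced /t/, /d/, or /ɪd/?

The stem *deliver* ends in a voiced sound other than /d/.
The -ed suffix is realized as /ɪd/ after /t, d/; as /t/ after other voiceless consonants; and as /d/ after other voiced sounds.
So -ed on *deliver* is pronounced /d/.

/d/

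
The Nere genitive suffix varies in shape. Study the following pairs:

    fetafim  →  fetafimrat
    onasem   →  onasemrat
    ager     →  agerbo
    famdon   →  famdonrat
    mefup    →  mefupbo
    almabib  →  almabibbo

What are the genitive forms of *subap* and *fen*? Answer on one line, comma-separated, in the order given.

The pattern is nasality of the final consonant: -rat when the stem ends in a nasal (*fetafim*, *onasem*, *famdon*); -bo when the stem ends in a non-nasal consonant (*ager*, *mefup*, *almabib*).
Since the final consonant of *subap* is /p/ (non-nasal), it takes -bo, giving *subapbo*.
The final consonant of *fen* is /n/, which is a nasal, so the suffix is -rat, giving *fenrat*.

subapbo, fenrat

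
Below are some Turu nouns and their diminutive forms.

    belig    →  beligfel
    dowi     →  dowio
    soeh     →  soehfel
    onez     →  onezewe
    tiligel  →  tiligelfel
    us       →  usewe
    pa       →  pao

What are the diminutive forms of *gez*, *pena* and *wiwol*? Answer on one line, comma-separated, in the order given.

Looking at the final sound of each stem: -ewe when the stem ends in a sibilant (*onez*, *us*); -fel when the stem ends in a non-sibilant consonant (*belig*, *soeh*, *tiligel*); -o when the stem ends in a vowel (*dowi*, *pa*).
*gez*: final sound = /z/, a sibilant → -ewe → *gezewe*.
*pena*: final sound = /a/, a vowel → -o → *penao*.
*wiwol*: final sound = /l/, a non-sibilant consonant → -fel → *wiwolfel*.

gezewe, penao, wiwolfel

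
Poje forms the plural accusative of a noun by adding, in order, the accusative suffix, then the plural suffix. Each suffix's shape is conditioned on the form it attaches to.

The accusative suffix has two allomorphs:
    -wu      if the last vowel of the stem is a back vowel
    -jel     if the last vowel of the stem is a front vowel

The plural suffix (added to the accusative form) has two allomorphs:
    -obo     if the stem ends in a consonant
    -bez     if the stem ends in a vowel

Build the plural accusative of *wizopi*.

wizopijelobo

*wizopi*: last vowel = /i/, a front vowel → -jel → *wizopijel*.
The final sound of the accusative form *wizopijel* is /l/, which is a consonant, so the plural suffix is -obo, giving *wizopijelobo*.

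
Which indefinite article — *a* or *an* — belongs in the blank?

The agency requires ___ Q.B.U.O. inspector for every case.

The indefinite article is chosen by the initial *sound* of the following word, not its spelling.
The initialism *Q.B.U.O.* is read letter by letter; the first letter, Q, is pronounced /kjuː/, which begins with a consonant sound.
So the article is *a*: The agency requires a Q.B.U.O. inspector for every case.

a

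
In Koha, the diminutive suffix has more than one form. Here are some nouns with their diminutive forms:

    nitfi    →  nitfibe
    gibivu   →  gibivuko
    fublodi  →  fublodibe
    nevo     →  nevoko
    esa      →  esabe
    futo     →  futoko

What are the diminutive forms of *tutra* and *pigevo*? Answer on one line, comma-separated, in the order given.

tutrabe, pigevoko

The alternation tracks the last vowel of the stem — -ko when the last vowel of the stem is a rounded vowel (*gibivu*, *nevo*, *futo*); -be when the last vowel of the stem is an unrounded vowel (*nitfi*, *fublodi*, *esa*).
Since the last vowel of *tutra* is /a/ (an unrounded vowel), it takes -be, giving *tutrabe*.
The last vowel of *pigevo* is /o/, which is a rounded vowel, so the suffix is -ko, giving *pigevoko*.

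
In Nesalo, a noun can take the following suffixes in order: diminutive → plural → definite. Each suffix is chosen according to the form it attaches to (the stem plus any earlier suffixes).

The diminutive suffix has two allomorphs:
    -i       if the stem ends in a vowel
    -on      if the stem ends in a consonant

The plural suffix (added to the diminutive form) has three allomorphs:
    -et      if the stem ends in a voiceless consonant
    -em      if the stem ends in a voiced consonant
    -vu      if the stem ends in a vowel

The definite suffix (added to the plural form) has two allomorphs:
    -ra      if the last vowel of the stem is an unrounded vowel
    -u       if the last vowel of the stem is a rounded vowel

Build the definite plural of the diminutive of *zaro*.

zaroivuu

The final sound of *zaro* is /o/, which is a vowel, so the diminutive suffix is -i, giving *zaroi*.
The diminutive form *zaroi* — final sound /i/ (a vowel) → -vu → *zaroivu*.
Since the last vowel of the plural form *zaroivu* is /u/ (a rounded vowel), it takes -u, giving *zaroivuu*.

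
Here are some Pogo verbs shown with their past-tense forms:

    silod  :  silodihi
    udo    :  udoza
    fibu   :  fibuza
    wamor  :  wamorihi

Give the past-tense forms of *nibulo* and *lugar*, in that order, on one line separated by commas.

nibuloza, lugarihi

The suffix is conditioned by the final sound: -ihi when the stem ends in a consonant (*silod*, *wamor*); -za when the stem ends in a vowel (*udo*, *fibu*).
*nibulo* — final sound /o/ (a vowel) → -za → *nibuloza*.
Since the final sound of *lugar* is /r/ (a consonant), it takes -ihi, giving *lugarihi*.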